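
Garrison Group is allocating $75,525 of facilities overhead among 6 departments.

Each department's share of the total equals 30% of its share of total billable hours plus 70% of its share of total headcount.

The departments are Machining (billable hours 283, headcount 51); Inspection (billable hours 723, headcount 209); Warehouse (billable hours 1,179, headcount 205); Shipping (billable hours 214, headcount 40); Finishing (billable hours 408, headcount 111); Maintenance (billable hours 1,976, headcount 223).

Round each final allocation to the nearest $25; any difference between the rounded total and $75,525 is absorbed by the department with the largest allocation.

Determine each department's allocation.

Machining: $4,550 · Inspection: $16,600 · Warehouse: $18,500 · Shipping: $3,525 · Finishing: $8,925 · Maintenance: $23,425

Totals — billable hours 4,783, headcount 839.
Blended shares (30% billable hours + 70% headcount): Machining 0.0603; Inspection 0.2197; Warehouse 0.2450; Shipping 0.0468; Finishing 0.1182; Maintenance 0.3100.
Raw shares: Machining 4,554.23; Inspection 16,594.53; Warehouse 18,502.59; Shipping 3,534.24; Finishing 8,927.12; Maintenance 23,412.28.
At nearest $25: Machining $4,550; Inspection $16,600; Warehouse $18,500; Shipping $3,525; Finishing $8,925; Maintenance $23,400. Sum = $75,500.
Difference $75,525 − $75,500 = +$25 applied to largest allocation (Maintenance): Maintenance becomes $23,425.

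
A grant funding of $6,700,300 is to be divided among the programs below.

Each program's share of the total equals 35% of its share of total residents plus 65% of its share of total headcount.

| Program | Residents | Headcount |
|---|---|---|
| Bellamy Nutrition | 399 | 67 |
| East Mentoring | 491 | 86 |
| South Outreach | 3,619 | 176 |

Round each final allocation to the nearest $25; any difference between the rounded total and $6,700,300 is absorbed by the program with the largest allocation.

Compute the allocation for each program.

Bellamy Nutrition: $1,094,450 | East Mentoring: $1,393,800 | South Outreach: $4,212,050

Totals — residents 4,509, headcount 329.
Composite weights (35% residents + 65% headcount): Bellamy Nutrition 0.1633; East Mentoring 0.2080; South Outreach 0.6286.
Proportional shares: Bellamy Nutrition 1,094,441.82; East Mentoring 1,393,806.31; South Outreach 4,212,051.87.
After rounding ($25): Bellamy Nutrition $1,094,450; East Mentoring $1,393,800; South Outreach $4,212,050. Sum = $6,700,300.
No rounding difference to absorb.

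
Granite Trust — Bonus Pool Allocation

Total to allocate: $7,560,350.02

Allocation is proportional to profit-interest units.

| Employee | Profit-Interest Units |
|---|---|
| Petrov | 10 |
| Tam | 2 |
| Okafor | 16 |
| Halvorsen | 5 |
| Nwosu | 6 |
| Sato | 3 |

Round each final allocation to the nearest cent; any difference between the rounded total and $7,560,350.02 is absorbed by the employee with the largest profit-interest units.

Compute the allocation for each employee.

Sum of profit-interest units: 10 + 2 + 16 + 5 + 6 + 3 = 42.
Raw shares: Petrov 1,800,083.3381; Tam 360,016.6676; Okafor 2,880,133.3410; Halvorsen 900,041.6690; Nwosu 1,080,050.0029; Sato 540,025.0014.
Rounded to nearest cent: Petrov $1,800,083.34; Tam $360,016.67; Okafor $2,880,133.34; Halvorsen $900,041.67; Nwosu $1,080,050.00; Sato $540,025.00. Sum = $7,560,350.02.
Rounded total matches; no reconciliation needed.

Petrov: $1,800,083.34 | Tam: $360,016.67 | Okafor: $2,880,133.34 | Halvorsen: $900,041.67 | Nwosu: $1,080,050.00 | Sato: $540,025.00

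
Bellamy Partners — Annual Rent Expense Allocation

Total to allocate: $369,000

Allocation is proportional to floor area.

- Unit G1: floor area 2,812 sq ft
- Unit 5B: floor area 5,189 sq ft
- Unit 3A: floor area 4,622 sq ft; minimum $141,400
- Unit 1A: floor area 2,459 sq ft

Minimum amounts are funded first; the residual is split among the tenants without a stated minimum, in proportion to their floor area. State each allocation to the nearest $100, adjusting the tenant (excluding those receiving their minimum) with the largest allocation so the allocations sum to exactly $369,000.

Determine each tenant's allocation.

Minimums first: Unit 3A $141,400. Balance $227,600.
Balance split over remaining floor area 10,460: Unit G1 61,186.54 → $61,200; Unit 5B 112,907.88 → $112,900; Unit 1A 53,505.58 → $53,500.

Unit G1: $61,200 | Unit 5B: $112,900 | Unit 3A: $141,400 | Unit 1A: $53,500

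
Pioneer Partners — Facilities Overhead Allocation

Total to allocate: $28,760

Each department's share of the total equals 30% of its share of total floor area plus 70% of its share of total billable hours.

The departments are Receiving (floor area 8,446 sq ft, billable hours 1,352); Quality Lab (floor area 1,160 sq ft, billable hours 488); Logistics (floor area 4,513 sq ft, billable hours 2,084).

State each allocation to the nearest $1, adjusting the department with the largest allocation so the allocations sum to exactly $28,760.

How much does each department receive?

Receiving: $12,098; Quality Lab: $3,213; Logistics: $13,449

Floor area total 14,119; billable hours total 3,924.
Blended shares (30% floor area + 70% billable hours): Receiving 0.4206; Quality Lab 0.1117; Logistics 0.4677.
Pro-rata amounts: Receiving 12,097.69; Quality Lab 3,212.54; Logistics 13,449.77.
Rounded to nearest $1: Receiving $12,098; Quality Lab $3,213; Logistics $13,450. Sum = $28,761.
Difference $28,760 − $28,761 = −$1 applied to largest allocation (Logistics): Logistics becomes $13,449.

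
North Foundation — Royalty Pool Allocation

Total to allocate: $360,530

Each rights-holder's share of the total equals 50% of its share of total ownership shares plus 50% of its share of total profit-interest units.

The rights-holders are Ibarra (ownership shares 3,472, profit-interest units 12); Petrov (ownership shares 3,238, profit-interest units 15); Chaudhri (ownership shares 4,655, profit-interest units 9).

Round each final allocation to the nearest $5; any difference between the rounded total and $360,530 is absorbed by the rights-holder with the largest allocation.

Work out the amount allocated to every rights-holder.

Totals — ownership shares 11,365, profit-interest units 36.
Composite weights (50% ownership shares + 50% profit-interest units): Ibarra 0.3194; Petrov 0.3508; Chaudhri 0.3298.
Proportional shares: Ibarra 115,159.17; Petrov 126,469.68; Chaudhri 118,901.14.
Rounded to nearest $5: Ibarra $115,160; Petrov $126,470; Chaudhri $118,900. Sum = $360,530.
Rounded total matches; no reconciliation needed.

Ibarra: $115,160; Petrov: $126,470; Chaudhri: $118,900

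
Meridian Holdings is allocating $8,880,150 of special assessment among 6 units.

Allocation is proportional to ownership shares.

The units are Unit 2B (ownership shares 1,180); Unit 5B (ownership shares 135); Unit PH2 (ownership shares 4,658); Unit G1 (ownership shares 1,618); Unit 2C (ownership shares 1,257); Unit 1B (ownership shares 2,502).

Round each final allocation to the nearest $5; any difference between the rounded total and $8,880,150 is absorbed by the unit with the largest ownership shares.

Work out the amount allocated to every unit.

Unit 2B: $923,225 · Unit 5B: $105,625 · Unit PH2: $3,644,380 · Unit G1: $1,265,910 · Unit 2C: $983,465 · Unit 1B: $1,957,545

Total ownership shares = 1,180 + 135 + 4,658 + 1,618 + 1,257 + 2,502 = 11,350.
Pro-rata amounts: Unit 2B 923,222.64; Unit 5B 105,622.93; Unit PH2 3,644,382.26; Unit G1 1,265,910.37; Unit 2C 983,466.83; Unit 1B 1,957,544.96.
After rounding ($5): Unit 2B $923,225; Unit 5B $105,625; Unit PH2 $3,644,380; Unit G1 $1,265,910; Unit 2C $983,465; Unit 1B $1,957,545. Sum = $8,880,150.
Rounded total matches; no reconciliation needed.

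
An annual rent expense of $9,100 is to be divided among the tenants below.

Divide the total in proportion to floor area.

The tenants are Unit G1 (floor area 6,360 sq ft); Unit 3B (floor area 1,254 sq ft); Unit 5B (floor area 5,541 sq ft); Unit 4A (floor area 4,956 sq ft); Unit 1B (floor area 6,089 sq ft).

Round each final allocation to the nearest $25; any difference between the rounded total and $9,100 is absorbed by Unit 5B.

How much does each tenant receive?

Combined floor area = 24,200.
Raw shares: Unit G1 6,360/24,200 × $9,100 = 2,391.57; Unit 3B 1,254/24,200 × $9,100 = 471.55; Unit 5B 5,541/24,200 × $9,100 = 2,083.60; Unit 4A 4,956/24,200 × $9,100 = 1,863.62; Unit 1B 6,089/24,200 × $9,100 = 2,289.67.
Rounded to nearest $25: Unit G1 $2,400; Unit 3B $475; Unit 5B $2,075; Unit 4A $1,875; Unit 1B $2,300. Sum = $9,125.
Difference $9,100 − $9,125 = −$25 applied to Unit 5B: Unit 5B becomes $2,050.

Unit G1: $2,400; Unit 3B: $475; Unit 5B: $2,050; Unit 4A: $1,875; Unit 1B: $2,300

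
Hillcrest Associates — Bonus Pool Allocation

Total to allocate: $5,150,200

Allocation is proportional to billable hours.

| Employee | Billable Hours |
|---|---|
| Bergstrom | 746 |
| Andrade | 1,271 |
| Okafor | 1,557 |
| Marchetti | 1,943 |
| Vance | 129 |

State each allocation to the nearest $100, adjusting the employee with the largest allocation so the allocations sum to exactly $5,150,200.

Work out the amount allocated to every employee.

Bergstrom: $680,500; Andrade: $1,159,400; Okafor: $1,420,300; Marchetti: $1,772,300; Vance: $117,700

Total billable hours = 5,646.
Raw shares: Bergstrom 746/5,646 × $5,150,200 = 680,490.47; Andrade 1,271/5,646 × $5,150,200 = 1,159,387.92; Okafor 1,557/5,646 × $5,150,200 = 1,420,273.01; Marchetti 1,943/5,646 × $5,150,200 = 1,772,376.66; Vance 129/5,646 × $5,150,200 = 117,671.94.
Rounded to nearest $100: Bergstrom $680,500; Andrade $1,159,400; Okafor $1,420,300; Marchetti $1,772,400; Vance $117,700. Sum = $5,150,300.
Difference $5,150,200 − $5,150,300 = −$100 applied to largest allocation (Marchetti): Marchetti becomes $1,772,300.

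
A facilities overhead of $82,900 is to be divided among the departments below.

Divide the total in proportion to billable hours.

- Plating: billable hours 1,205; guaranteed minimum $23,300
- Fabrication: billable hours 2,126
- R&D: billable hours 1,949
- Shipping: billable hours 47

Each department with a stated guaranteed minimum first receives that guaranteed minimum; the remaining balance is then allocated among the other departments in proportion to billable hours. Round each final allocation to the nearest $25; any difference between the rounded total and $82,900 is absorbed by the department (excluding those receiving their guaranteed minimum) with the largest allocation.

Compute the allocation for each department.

Guaranteed amounts: Plating $23,300. Balance $59,600.
Balance split over remaining billable hours 4,122: Fabrication 30,739.84 → $30,750; R&D 28,180.59 → $28,175; Shipping 679.57 → $675.

Plating: $23,300; Fabrication: $30,750; R&D: $28,175; Shipping: $675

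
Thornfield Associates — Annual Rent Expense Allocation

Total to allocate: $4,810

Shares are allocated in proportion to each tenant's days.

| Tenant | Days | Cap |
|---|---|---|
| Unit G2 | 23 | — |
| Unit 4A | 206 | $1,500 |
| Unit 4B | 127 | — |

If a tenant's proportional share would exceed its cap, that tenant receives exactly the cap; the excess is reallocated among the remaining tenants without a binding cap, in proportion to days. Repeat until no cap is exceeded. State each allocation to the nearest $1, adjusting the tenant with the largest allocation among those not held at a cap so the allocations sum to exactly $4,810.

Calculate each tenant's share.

Combined days = 356.
Unconstrained shares: Unit G2 310.76; Unit 4A 2,783.31; Unit 4B 1,715.93.
Held at cap: Unit 4A ($1,500); residual $3,310 reallocated over remaining days 150.
Shares after redistribution: Unit G2 507.53 → $508; Unit 4B 2,802.47 → $2,802.

Unit G2: $508 · Unit 4A: $1,500 · Unit 4B: $2,802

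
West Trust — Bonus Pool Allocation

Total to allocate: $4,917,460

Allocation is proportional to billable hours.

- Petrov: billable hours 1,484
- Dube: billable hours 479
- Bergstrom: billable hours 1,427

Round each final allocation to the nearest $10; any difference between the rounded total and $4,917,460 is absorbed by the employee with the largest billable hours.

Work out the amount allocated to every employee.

Petrov: $2,152,650 · Dube: $694,830 · Bergstrom: $2,069,980

Billable hours total: 3,390.
Unrounded shares: Petrov 1,484/3,390 × $4,917,460 = 2,152,658.01; Dube 479/3,390 × $4,917,460 = 694,826.94; Bergstrom 1,427/3,390 × $4,917,460 = 2,069,975.05.
Rounded to nearest $10: Petrov $2,152,660; Dube $694,830; Bergstrom $2,069,980. Sum = $4,917,470.
Difference $4,917,460 − $4,917,470 = −$10 applied to largest billable hours (Petrov): Petrov becomes $2,152,650.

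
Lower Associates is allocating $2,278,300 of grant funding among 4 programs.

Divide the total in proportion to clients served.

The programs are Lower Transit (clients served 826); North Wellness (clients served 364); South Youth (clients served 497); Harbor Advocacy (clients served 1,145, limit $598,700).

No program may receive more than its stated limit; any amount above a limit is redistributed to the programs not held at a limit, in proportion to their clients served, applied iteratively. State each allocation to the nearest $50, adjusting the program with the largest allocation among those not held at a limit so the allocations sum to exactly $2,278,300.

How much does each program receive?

Lower Transit: $822,400; North Wellness: $362,400; South Youth: $494,800; Harbor Advocacy: $598,700

Sum of clients served: 2,832.
Unconstrained shares: Lower Transit 664,504.17; North Wellness 292,832.34; South Youth 399,828.78; Harbor Advocacy 921,134.71.
Cap binds for Harbor Advocacy ($598,700); remaining pool $1,679,600 reallocated over remaining clients served 1,687.
Remaining shares: Lower Transit 822,376.76 → $822,400; North Wellness 362,403.32 → $362,400; South Youth 494,819.92 → $494,800.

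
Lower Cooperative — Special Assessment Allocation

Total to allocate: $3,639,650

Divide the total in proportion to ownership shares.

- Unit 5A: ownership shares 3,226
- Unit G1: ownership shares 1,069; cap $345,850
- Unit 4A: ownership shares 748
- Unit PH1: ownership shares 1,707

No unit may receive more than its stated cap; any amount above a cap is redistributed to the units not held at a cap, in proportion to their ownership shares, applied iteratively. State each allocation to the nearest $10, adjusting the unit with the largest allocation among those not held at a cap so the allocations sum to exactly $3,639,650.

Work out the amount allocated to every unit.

Combined ownership shares = 6,750.
Proportional shares (ignoring caps): Unit 5A 1,739,483.10; Unit G1 576,412.72; Unit 4A 403,327.14; Unit PH1 920,427.04.
Cap binds for Unit G1 ($345,850); residual $3,293,800 reallocated over remaining ownership shares 5,681.
Remaining shares: Unit 5A 1,870,409.93 → $1,870,410; Unit 4A 433,684.63 → $433,680; Unit PH1 989,705.44 → $989,710.

Unit 5A: $1,870,410; Unit G1: $345,850; Unit 4A: $433,680; Unit PH1: $989,710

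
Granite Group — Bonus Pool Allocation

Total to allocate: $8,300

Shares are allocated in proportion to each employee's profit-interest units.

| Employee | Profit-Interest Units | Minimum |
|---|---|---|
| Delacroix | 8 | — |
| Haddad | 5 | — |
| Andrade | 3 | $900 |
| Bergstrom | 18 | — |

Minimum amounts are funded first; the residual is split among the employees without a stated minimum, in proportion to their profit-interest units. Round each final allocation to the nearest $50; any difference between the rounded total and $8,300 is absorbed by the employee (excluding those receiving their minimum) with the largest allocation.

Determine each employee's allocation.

Fund the minimums — Andrade $900. Residual $7,400.
Residual split over remaining profit-interest units 31: Delacroix 1,909.68 → $1,900; Haddad 1,193.55 → $1,200; Bergstrom 4,296.77 → $4,300.

Delacroix: $1,900; Haddad: $1,200; Andrade: $900; Bergstrom: $4,300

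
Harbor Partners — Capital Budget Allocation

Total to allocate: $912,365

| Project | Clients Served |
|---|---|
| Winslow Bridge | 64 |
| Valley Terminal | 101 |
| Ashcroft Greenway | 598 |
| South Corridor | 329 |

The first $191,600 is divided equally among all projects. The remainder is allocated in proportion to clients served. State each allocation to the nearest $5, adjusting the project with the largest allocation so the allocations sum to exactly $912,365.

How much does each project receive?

Winslow Bridge: $90,145; Valley Terminal: $114,565; Ashcroft Greenway: $442,600; South Corridor: $265,055

$191,600 shared equally gives $47,900 per project.
Remainder $720,765 by clients served (total 1,092): Winslow Bridge 42,242.64 → $42,245; Valley Terminal 66,664.16 → $66,665; Ashcroft Greenway 394,704.64 → $394,705; South Corridor 217,153.56 → $217,155.
Rounding difference −$5 on remainder applied to Ashcroft Greenway.
Totals: Winslow Bridge $47,900 + $42,245 = $90,145; Valley Terminal $47,900 + $66,665 = $114,565; Ashcroft Greenway $47,900 + $394,700 = $442,600; South Corridor $47,900 + $217,155 = $265,055.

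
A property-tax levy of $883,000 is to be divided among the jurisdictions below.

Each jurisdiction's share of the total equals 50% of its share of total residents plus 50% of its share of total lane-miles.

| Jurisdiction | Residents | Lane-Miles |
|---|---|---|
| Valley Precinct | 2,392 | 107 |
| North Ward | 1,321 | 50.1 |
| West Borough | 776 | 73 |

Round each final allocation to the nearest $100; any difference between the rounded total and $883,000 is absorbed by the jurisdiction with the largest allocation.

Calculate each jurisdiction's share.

Valley Precinct: $440,500; North Ward: $226,100; West Borough: $216,400

Residents total 4,489; lane-miles total 230.1.
Composite weights (50% residents + 50% lane-miles): Valley Precinct 0.4989; North Ward 0.2560; West Borough 0.2451.
Unrounded shares: Valley Precinct 440,561.07; North Ward 226,050.79; West Borough 216,388.15.
At nearest $100: Valley Precinct $440,600; North Ward $226,100; West Borough $216,400. Sum = $883,100.
Difference $883,000 − $883,100 = −$100 applied to largest allocation (Valley Precinct): Valley Precinct becomes $440,500.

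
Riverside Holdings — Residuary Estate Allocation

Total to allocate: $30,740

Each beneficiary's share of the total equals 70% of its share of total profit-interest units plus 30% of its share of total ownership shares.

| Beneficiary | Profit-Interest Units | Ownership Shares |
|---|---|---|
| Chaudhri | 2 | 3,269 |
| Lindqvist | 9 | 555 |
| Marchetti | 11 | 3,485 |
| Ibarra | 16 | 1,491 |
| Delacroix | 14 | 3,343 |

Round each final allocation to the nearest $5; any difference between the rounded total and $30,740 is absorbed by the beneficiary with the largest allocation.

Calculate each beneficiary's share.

Totals — profit-interest units 52, ownership shares 12,143.
Composite weights (70% profit-interest units + 30% ownership shares): Chaudhri 0.1077; Lindqvist 0.1349; Marchetti 0.2342; Ibarra 0.2522; Delacroix 0.2711.
Proportional shares: Chaudhri 3,310.26; Lindqvist 4,145.76; Marchetti 7,198.57; Ibarra 7,753.26; Delacroix 8,332.15.
At nearest $5: Chaudhri $3,310; Lindqvist $4,145; Marchetti $7,200; Ibarra $7,755; Delacroix $8,330. Sum = $30,740.
Rounded total matches; no reconciliation needed.

Chaudhri: $3,310 · Lindqvist: $4,145 · Marchetti: $7,200 · Ibarra: $7,755 · Delacroix: $8,330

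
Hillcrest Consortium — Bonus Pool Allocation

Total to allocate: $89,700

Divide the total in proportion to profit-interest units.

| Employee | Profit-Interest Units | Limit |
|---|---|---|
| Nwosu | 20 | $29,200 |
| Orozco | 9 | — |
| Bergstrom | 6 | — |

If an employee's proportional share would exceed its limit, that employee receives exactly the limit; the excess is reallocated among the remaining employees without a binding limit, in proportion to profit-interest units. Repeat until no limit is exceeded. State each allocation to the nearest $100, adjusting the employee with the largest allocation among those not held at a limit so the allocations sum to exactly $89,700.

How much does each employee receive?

Combined profit-interest units = 35.
Pro-rata shares before constraints: Nwosu 51,257.14; Orozco 23,065.71; Bergstrom 15,377.14.
Held at cap: Nwosu ($29,200); balance $60,500 reallocated over remaining profit-interest units 15.
Shares after redistribution: Orozco 36,300.00 → $36,300; Bergstrom 24,200.00 → $24,200.

Nwosu: $29,200 | Orozco: $36,300 | Bergstrom: $24,200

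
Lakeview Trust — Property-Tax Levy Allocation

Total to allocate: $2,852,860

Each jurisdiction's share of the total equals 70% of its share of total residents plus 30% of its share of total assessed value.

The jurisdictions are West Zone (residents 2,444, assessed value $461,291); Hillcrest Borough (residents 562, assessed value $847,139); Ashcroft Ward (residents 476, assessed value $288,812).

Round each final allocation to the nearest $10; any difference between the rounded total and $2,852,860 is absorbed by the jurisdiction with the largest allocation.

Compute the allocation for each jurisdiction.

Totals — residents 3,482, assessed value 1,597,242.
Combined weights (70% residents + 30% assessed value): West Zone 0.5780; Hillcrest Borough 0.2721; Ashcroft Ward 0.1499.
Proportional shares: West Zone 1,648,862.46; Hillcrest Borough 776,245.74; Ashcroft Ward 427,751.80.
Rounded to nearest $10: West Zone $1,648,860; Hillcrest Borough $776,250; Ashcroft Ward $427,750. Sum = $2,852,860.
No rounding difference to absorb.

West Zone: $1,648,860; Hillcrest Borough: $776,250; Ashcroft Ward: $427,750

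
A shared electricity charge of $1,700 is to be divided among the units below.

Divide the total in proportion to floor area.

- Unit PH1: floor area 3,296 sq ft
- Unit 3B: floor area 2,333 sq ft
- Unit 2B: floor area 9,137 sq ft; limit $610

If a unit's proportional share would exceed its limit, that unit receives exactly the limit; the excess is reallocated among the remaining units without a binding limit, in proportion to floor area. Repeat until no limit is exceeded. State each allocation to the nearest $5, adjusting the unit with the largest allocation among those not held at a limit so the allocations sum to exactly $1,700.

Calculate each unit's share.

Unit PH1: $640; Unit 3B: $450; Unit 2B: $610

Combined floor area = 14,766.
Pro-rata shares before constraints: Unit PH1 379.47; Unit 3B 268.60; Unit 2B 1,051.94.
Cap binds for Unit 2B ($610); remaining pool $1,090 reallocated over remaining floor area 5,629.
Remaining shares: Unit PH1 638.24 → $640; Unit 3B 451.76 → $450.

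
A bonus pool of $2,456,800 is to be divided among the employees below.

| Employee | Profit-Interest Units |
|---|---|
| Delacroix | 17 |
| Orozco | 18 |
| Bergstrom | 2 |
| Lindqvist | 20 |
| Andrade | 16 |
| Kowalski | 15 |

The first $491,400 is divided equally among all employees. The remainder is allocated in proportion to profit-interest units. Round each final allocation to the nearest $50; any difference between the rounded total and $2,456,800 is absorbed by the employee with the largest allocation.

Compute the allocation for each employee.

Delacroix: $461,600 · Orozco: $483,900 · Bergstrom: $126,550 · Lindqvist: $528,600 · Andrade: $439,250 · Kowalski: $416,900

First tranche $491,400 split equally: $81,900 each.
Remainder $1,965,400 by profit-interest units (total 88): Delacroix 379,679.55 → $379,700; Orozco 402,013.64 → $402,000; Bergstrom 44,668.18 → $44,650; Lindqvist 446,681.82 → $446,700; Andrade 357,345.45 → $357,350; Kowalski 335,011.36 → $335,000.
Totals: Delacroix $81,900 + $379,700 = $461,600; Orozco $81,900 + $402,000 = $483,900; Bergstrom $81,900 + $44,650 = $126,550; Lindqvist $81,900 + $446,700 = $528,600; Andrade $81,900 + $357,350 = $439,250; Kowalski $81,900 + $335,000 = $416,900.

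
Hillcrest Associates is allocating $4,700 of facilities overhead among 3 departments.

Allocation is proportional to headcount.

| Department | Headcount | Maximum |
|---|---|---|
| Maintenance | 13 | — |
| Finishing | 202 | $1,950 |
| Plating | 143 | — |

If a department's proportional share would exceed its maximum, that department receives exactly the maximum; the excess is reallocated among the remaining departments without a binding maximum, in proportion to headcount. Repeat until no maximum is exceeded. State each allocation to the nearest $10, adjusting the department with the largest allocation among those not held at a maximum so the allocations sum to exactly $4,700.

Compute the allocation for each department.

Combined headcount = 358.
Unconstrained shares: Maintenance 170.67; Finishing 2,651.96; Plating 1,877.37.
Capped: Finishing ($1,950); residual $2,750 reallocated over remaining headcount 156.
Remaining shares: Maintenance 229.17 → $230; Plating 2,520.83 → $2,520.

Maintenance: $230 · Finishing: $1,950 · Plating: $2,520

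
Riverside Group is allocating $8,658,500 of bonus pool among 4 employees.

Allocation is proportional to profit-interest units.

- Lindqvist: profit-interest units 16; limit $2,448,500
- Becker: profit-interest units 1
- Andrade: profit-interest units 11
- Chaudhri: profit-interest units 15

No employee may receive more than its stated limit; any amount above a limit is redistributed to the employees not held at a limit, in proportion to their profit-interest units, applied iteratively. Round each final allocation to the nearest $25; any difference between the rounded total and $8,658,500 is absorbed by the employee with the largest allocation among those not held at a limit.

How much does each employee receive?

Combined profit-interest units = 43.
Pro-rata shares before constraints: Lindqvist 3,221,767.44; Becker 201,360.47; Andrade 2,214,965.12; Chaudhri 3,020,406.98.
Held at cap: Lindqvist ($2,448,500); remaining pool $6,210,000 reallocated over remaining profit-interest units 27.
Shares after redistribution: Becker 230,000.00 → $230,000; Andrade 2,530,000.00 → $2,530,000; Chaudhri 3,450,000.00 → $3,450,000.

Lindqvist: $2,448,500 | Becker: $230,000 | Andrade: $2,530,000 | Chaudhri: $3,450,000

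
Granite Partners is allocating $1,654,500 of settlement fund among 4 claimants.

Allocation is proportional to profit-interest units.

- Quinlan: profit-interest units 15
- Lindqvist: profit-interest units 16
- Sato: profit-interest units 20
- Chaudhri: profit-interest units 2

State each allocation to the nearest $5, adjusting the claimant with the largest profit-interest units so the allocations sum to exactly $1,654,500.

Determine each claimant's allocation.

Quinlan: $468,255; Lindqvist: $499,470; Sato: $624,340; Chaudhri: $62,435

Sum of profit-interest units: 15 + 16 + 20 + 2 = 53.
Pro-rata amounts: Quinlan 468,254.72; Lindqvist 499,471.70; Sato 624,339.62; Chaudhri 62,433.96.
At nearest $5: Quinlan $468,255; Lindqvist $499,470; Sato $624,340; Chaudhri $62,435. Sum = $1,654,500.
Sum already equals the total — no adjustment.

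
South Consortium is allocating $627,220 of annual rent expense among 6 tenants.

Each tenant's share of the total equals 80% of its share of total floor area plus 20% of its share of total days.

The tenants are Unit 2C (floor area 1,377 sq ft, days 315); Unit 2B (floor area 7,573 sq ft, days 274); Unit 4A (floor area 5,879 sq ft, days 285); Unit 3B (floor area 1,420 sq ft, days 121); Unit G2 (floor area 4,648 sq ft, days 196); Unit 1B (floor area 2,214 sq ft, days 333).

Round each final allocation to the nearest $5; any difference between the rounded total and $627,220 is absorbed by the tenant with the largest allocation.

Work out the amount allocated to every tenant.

Unit 2C: $55,825; Unit 2B: $186,975; Unit 4A: $151,100; Unit 3B: $40,790; Unit G2: $117,050; Unit 1B: $75,480

Floor area total 23,111; days total 1,524.
Blended shares (80% floor area + 20% days): Unit 2C 0.0890; Unit 2B 0.2981; Unit 4A 0.2409; Unit 3B 0.0650; Unit G2 0.1866; Unit 1B 0.1203.
Pro-rata amounts: Unit 2C 55,825.21; Unit 2B 186,975.27; Unit 4A 151,101.31; Unit 3B 40,790.22; Unit G2 117,048.58; Unit 1B 75,479.41.
At nearest $5: Unit 2C $55,825; Unit 2B $186,975; Unit 4A $151,100; Unit 3B $40,790; Unit G2 $117,050; Unit 1B $75,480. Sum = $627,220.
Sum already equals the total — no adjustment.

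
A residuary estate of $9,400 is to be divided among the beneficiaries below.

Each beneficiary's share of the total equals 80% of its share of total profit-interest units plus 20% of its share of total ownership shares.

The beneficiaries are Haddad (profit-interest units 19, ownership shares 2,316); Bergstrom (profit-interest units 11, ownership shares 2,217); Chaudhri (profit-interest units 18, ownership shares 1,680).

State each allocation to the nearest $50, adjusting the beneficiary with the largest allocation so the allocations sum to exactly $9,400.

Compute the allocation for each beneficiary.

Totals — profit-interest units 48, ownership shares 6,213.
Blended shares (80% profit-interest units + 20% ownership shares): Haddad 0.3912; Bergstrom 0.2547; Chaudhri 0.3541.
Pro-rata amounts: Haddad 3,677.47; Bergstrom 2,394.18; Chaudhri 3,328.35.
At nearest $50: Haddad $3,700; Bergstrom $2,400; Chaudhri $3,350. Sum = $9,450.
Difference $9,400 − $9,450 = −$50 applied to largest allocation (Haddad): Haddad becomes $3,650.

Haddad: $3,650 · Bergstrom: $2,400 · Chaudhri: $3,350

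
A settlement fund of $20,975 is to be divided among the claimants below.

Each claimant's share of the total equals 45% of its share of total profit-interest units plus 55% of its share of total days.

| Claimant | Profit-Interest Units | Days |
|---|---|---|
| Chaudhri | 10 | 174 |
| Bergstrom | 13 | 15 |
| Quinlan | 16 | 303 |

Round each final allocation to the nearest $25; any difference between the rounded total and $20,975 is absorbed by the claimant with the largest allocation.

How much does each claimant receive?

Chaudhri: $6,500; Bergstrom: $3,500; Quinlan: $10,975

Totals — profit-interest units 39, days 492.
Combined weights (45% profit-interest units + 55% days): Chaudhri 0.3099; Bergstrom 0.1668; Quinlan 0.5233.
Unrounded shares: Chaudhri 6,500.09; Bergstrom 3,497.96; Quinlan 10,976.95.
After rounding ($25): Chaudhri $6,500; Bergstrom $3,500; Quinlan $10,975. Sum = $20,975.
Rounded total matches; no reconciliation needed.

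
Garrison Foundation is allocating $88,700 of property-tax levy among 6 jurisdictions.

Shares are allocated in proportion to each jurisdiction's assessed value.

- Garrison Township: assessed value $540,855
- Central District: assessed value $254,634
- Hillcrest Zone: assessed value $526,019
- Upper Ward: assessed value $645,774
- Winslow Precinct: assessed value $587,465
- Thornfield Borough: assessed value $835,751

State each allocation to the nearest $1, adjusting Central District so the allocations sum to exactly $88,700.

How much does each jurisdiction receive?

Total assessed value = 3,390,498.
Proportional shares: Garrison Township 540,855/3,390,498 × $88,700 = 14,149.496; Central District 254,634/3,390,498 × $88,700 = 6,661.57; Hillcrest Zone 526,019/3,390,498 × $88,700 = 13,761.37; Upper Ward 645,774/3,390,498 × $88,700 = 16,894.32; Winslow Precinct 587,465/3,390,498 × $88,700 = 15,368.88; Thornfield Borough 835,751/3,390,498 × $88,700 = 21,864.37.
After rounding ($1): Garrison Township $14,149; Central District $6,662; Hillcrest Zone $13,761; Upper Ward $16,894; Winslow Precinct $15,369; Thornfield Borough $21,864. Sum = $88,699.
Difference $88,700 − $88,699 = +$1 applied to Central District: Central District becomes $6,663.

Garrison Township: $14,149; Central District: $6,663; Hillcrest Zone: $13,761; Upper Ward: $16,894; Winslow Precinct: $15,369; Thornfield Borough: $21,864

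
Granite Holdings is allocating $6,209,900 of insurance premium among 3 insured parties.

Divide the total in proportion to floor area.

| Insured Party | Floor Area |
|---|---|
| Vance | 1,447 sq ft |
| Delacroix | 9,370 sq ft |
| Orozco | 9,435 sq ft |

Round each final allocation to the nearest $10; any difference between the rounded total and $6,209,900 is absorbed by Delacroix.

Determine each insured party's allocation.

Combined floor area = 20,252.
Proportional shares: Vance 1,447/20,252 × $6,209,900 = 443,695.70; Delacroix 9,370/20,252 × $6,209,900 = 2,873,136.63; Orozco 9,435/20,252 × $6,209,900 = 2,893,067.67.
After rounding ($10): Vance $443,700; Delacroix $2,873,140; Orozco $2,893,070. Sum = $6,209,910.
Difference $6,209,900 − $6,209,910 = −$10 applied to Delacroix: Delacroix becomes $2,873,130.

Vance: $443,700; Delacroix: $2,873,130; Orozco: $2,893,070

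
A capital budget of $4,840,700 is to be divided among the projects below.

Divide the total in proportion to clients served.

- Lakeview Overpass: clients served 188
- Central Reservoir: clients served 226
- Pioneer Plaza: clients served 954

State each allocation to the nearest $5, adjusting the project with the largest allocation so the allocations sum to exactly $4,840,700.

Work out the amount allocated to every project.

Sum of clients served: 1,368.
Pro-rata amounts: Lakeview Overpass 188/1,368 × $4,840,700 = 665,242.40; Central Reservoir 226/1,368 × $4,840,700 = 799,706.29; Pioneer Plaza 954/1,368 × $4,840,700 = 3,375,751.32.
Rounded to nearest $5: Lakeview Overpass $665,240; Central Reservoir $799,705; Pioneer Plaza $3,375,750. Sum = $4,840,695.
Difference $4,840,700 − $4,840,695 = +$5 applied to largest allocation (Pioneer Plaza): Pioneer Plaza becomes $3,375,755.

Lakeview Overpass: $665,240; Central Reservoir: $799,705; Pioneer Plaza: $3,375,755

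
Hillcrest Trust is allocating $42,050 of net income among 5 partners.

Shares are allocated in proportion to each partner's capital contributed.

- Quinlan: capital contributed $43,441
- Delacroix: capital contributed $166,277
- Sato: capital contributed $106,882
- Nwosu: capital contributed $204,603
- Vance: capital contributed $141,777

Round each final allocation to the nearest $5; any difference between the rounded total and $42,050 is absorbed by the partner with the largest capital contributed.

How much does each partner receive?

Quinlan: $2,755 | Delacroix: $10,545 | Sato: $6,780 | Nwosu: $12,980 | Vance: $8,990

Capital contributed total: 43,441 + 166,277 + 106,882 + 204,603 + 141,777 = 662,980.
Pro-rata amounts: Quinlan 2,755.28; Delacroix 10,546.24; Sato 6,779.07; Nwosu 12,977.10; Vance 8,992.31.
At nearest $5: Quinlan $2,755; Delacroix $10,545; Sato $6,780; Nwosu $12,975; Vance $8,990. Sum = $42,045.
Difference $42,050 − $42,045 = +$5 applied to largest capital contributed (Nwosu): Nwosu becomes $12,980.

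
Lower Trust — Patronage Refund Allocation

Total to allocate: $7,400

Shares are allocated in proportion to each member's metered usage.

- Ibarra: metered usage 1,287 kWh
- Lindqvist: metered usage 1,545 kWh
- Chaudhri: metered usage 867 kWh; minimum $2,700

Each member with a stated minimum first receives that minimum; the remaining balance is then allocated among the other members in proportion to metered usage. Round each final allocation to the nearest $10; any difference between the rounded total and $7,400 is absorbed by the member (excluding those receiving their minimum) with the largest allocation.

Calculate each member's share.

Ibarra: $2,140 · Lindqvist: $2,560 · Chaudhri: $2,700

Minimums first: Chaudhri $2,700. Balance $4,700.
Balance split over remaining metered usage 2,832: Ibarra 2,135.91 → $2,140; Lindqvist 2,564.09 → $2,560.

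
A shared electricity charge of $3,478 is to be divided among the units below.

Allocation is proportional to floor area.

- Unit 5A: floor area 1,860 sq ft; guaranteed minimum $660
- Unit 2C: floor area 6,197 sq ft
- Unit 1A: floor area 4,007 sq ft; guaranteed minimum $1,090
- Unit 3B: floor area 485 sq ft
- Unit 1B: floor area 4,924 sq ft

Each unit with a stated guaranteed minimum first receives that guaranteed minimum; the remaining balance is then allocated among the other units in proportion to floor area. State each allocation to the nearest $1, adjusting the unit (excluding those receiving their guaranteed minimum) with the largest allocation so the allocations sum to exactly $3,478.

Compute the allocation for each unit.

Minimums first: Unit 5A $660; Unit 1A $1,090. Balance $1,728.
Balance split over remaining floor area 11,606: Unit 2C 922.66 → $923; Unit 3B 72.21 → $72; Unit 1B 733.13 → $733.

Unit 5A: $660; Unit 2C: $923; Unit 1A: $1,090; Unit 3B: $72; Unit 1B: $733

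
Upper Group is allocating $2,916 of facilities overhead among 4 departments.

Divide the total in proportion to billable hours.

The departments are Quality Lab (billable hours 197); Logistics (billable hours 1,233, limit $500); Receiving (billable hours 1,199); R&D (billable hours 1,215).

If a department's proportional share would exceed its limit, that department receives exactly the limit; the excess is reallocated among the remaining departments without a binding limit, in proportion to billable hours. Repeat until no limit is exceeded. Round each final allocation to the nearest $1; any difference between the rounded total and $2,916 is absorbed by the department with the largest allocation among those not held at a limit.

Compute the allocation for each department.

Combined billable hours = 3,844.
Pro-rata shares before constraints: Quality Lab 149.44; Logistics 935.34; Receiving 909.54; R&D 921.68.
Held at cap: Logistics ($500); balance $2,416 reallocated over remaining billable hours 2,611.
Remaining shares: Quality Lab 182.29 → $182; Receiving 1,109.45 → $1,109; R&D 1,124.26 → $1,124.
Rounding difference +$1 applied to R&D → $1,125.

Quality Lab: $182; Logistics: $500; Receiving: $1,109; R&D: $1,125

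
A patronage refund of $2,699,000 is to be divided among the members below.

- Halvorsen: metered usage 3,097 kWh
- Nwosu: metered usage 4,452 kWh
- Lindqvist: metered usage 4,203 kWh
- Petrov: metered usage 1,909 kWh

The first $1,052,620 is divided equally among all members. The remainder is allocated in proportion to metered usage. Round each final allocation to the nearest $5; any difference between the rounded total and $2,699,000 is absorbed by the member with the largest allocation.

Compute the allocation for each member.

$1,052,620 shared equally gives $263,155 per member.
Remainder $1,646,380 by metered usage (total 13,661): Halvorsen 373,240.53 → $373,240; Nwosu 536,540.79 → $536,540; Lindqvist 506,532.11 → $506,530; Petrov 230,066.57 → $230,065.
Rounding difference +$5 on remainder applied to Nwosu.
Totals: Halvorsen $263,155 + $373,240 = $636,395; Nwosu $263,155 + $536,545 = $799,700; Lindqvist $263,155 + $506,530 = $769,685; Petrov $263,155 + $230,065 = $493,220.

Halvorsen: $636,395; Nwosu: $799,700; Lindqvist: $769,685; Petrov: $493,220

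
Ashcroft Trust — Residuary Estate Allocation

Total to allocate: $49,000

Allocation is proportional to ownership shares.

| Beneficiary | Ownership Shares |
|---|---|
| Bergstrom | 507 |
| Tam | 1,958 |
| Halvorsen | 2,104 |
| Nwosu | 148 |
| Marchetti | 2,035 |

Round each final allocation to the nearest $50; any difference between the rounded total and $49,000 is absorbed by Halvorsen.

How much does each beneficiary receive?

Ownership shares total: 6,752.
Proportional shares: Bergstrom 507/6,752 × $49,000 = 3,679.35; Tam 1,958/6,752 × $49,000 = 14,209.42; Halvorsen 2,104/6,752 × $49,000 = 15,268.96; Nwosu 148/6,752 × $49,000 = 1,074.05; Marchetti 2,035/6,752 × $49,000 = 14,768.22.
At nearest $50: Bergstrom $3,700; Tam $14,200; Halvorsen $15,250; Nwosu $1,050; Marchetti $14,750. Sum = $48,950.
Difference $49,000 − $48,950 = +$50 applied to Halvorsen: Halvorsen becomes $15,300.

Bergstrom: $3,700; Tam: $14,200; Halvorsen: $15,300; Nwosu: $1,050; Marchetti: $14,750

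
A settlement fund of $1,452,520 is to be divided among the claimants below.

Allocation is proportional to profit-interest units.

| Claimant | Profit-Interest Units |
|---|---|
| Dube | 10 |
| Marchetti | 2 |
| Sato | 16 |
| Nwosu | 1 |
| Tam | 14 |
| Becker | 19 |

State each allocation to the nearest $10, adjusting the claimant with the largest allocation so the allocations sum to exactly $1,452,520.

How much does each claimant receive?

Total profit-interest units = 62.
Pro-rata amounts: Dube 10/62 × $1,452,520 = 234,277.42; Marchetti 2/62 × $1,452,520 = 46,855.48; Sato 16/62 × $1,452,520 = 374,843.87; Nwosu 1/62 × $1,452,520 = 23,427.74; Tam 14/62 × $1,452,520 = 327,988.39; Becker 19/62 × $1,452,520 = 445,127.10.
After rounding ($10): Dube $234,280; Marchetti $46,860; Sato $374,840; Nwosu $23,430; Tam $327,990; Becker $445,130. Sum = $1,452,530.
Difference $1,452,520 − $1,452,530 = −$10 applied to largest allocation (Becker): Becker becomes $445,120.

Dube: $234,280 · Marchetti: $46,860 · Sato: $374,840 · Nwosu: $23,430 · Tam: $327,990 · Becker: $445,120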